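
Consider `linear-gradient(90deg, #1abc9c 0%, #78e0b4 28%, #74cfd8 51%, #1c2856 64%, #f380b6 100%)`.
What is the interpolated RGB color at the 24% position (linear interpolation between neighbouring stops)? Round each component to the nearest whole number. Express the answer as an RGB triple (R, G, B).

(107, 219, 177)

24% lies between the 0% and 28% stops, so the local fraction is t = (24 − 0)/(28 − 0) = 24/28 ≈ 0.8571.
#1abc9c → (26, 188, 156); #78e0b4 → (120, 224, 180).
R = 26 + 0.8571 × (120 − 26) = 106.567 → 107
G = 188 + 0.8571 × (224 − 188) = 218.856 → 219
B = 156 + 0.8571 × (180 − 156) = 176.57 → 177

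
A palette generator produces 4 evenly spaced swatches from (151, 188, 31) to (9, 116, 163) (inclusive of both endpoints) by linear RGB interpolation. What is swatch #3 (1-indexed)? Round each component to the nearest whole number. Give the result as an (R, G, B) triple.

(56, 140, 119)

With 4 swatches and endpoints inclusive, swatch 3 sits at t = (3 − 1)/(4 − 1) = 2/3 ≈ 0.6667.
R = 151 + 0.6667 × (9 − 151) = 56.329 → 56
G = 188 + 0.6667 × (116 − 188) = 139.998 → 140
B = 31 + 0.6667 × (163 − 31) = 119.004 → 119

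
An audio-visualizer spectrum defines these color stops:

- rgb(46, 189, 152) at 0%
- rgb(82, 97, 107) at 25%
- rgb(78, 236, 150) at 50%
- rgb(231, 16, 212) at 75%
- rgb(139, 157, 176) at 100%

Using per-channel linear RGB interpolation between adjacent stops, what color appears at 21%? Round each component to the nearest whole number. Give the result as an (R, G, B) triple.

21% lies between the 0% and 25% stops, so the local fraction is t = (21 − 0)/(25 − 0) = 21/25 ≈ 0.84.
R = 46 + 0.84 × (82 − 46) = 76.24 → 76
G = 189 + 0.84 × (97 − 189) = 111.72 → 112
B = 152 + 0.84 × (107 − 152) = 114.2 → 114

(76, 112, 114)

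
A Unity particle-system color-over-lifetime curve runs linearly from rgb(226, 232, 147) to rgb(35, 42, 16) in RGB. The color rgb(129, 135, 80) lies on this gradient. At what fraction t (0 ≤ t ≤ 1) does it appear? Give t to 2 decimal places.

Invert the lerp on the R channel (largest span, 191): t = (129 − 226) / (35 − 226) = -97/-191 = 0.50785.
Check on G: (135 − 232)/(42 − 232) = 0.5105 ✓

0.51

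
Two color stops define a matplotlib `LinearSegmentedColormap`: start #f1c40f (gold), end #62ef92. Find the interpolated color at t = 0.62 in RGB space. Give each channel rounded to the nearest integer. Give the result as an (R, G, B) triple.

(152, 223, 96)

#f1c40f → (241, 196, 15); #62ef92 → (98, 239, 146).
R = 241 + 0.62 × (98 − 241) = 241 + 0.62 × -143 = 152.34 → 152
G = 196 + 0.62 × (239 − 196) = 196 + 0.62 × 43 = 222.66 → 223
B = 15 + 0.62 × (146 − 15) = 15 + 0.62 × 131 = 96.22 → 96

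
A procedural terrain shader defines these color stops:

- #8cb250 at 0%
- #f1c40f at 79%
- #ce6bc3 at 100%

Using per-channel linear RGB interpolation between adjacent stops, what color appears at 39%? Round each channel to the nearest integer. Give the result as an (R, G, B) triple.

39% lies between the 0% and 79% stops, so the local fraction is t = (39 − 0)/(79 − 0) = 39/79 ≈ 0.4937.
#8cb250 → (140, 178, 80); #f1c40f → (241, 196, 15).
R = 140 + 0.4937 × (241 − 140) = 189.864 → 190
G = 178 + 0.4937 × (196 − 178) = 186.887 → 187
B = 80 + 0.4937 × (15 − 80) = 47.91 → 48

(190, 187, 48)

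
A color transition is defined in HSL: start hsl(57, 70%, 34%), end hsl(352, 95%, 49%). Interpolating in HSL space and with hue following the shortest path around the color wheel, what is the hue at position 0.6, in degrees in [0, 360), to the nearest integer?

18

Hue: 352 − 57 = 295°, but |295| > 180 so the shorter arc goes the other way: Δh = 295 − 360 = -65°.
H = 57 + 0.6 × (-65) = 18 → 18°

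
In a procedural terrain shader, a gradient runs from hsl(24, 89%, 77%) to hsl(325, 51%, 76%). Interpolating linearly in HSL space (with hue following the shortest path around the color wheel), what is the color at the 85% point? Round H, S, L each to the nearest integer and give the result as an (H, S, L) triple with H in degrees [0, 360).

Hue: 325 − 24 = 301°, but |301| > 180 so the shorter arc goes the other way: Δh = 301 − 360 = -59°.
H = 24 + 0.85 × (-59) = -26.15 → -26 → -26 mod 360 = 334°
S = 89 + 0.85 × (51 − 89) = 56.7 → 57%
L = 77 + 0.85 × (76 − 77) = 76.15 → 76%

(334, 57, 76)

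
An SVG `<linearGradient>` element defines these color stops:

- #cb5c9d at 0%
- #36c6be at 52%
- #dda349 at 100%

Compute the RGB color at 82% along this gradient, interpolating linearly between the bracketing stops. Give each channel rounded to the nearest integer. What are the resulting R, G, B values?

(158, 176, 117)

82% lies between the 52% and 100% stops, so the local fraction is t = (82 − 52)/(100 − 52) = 30/48 ≈ 0.625.
#36c6be → (54, 198, 190); #dda349 → (221, 163, 73).
R = 54 + 0.625 × (221 − 54) = 158.375 → 158
G = 198 + 0.625 × (163 − 198) = 176.125 → 176
B = 190 + 0.625 × (73 − 190) = 116.875 → 117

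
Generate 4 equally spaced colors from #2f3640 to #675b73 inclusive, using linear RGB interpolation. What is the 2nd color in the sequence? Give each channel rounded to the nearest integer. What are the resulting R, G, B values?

(66, 66, 81)

With 4 swatches and endpoints inclusive, swatch 2 sits at t = (2 − 1)/(4 − 1) = 1/3 ≈ 0.3333.
#2f3640 → (47, 54, 64); #675b73 → (103, 91, 115).
R = 47 + 0.3333 × (103 − 47) = 65.665 → 66
G = 54 + 0.3333 × (91 − 54) = 66.332 → 66
B = 64 + 0.3333 × (115 − 64) = 80.998 → 81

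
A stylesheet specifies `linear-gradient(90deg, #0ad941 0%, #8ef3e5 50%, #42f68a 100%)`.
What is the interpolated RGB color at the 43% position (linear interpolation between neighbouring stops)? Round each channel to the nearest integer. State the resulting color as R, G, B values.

43% lies between the 0% and 50% stops, so the local fraction is t = (43 − 0)/(50 − 0) = 43/50 ≈ 0.86.
#0ad941 → (10, 217, 65); #8ef3e5 → (142, 243, 229).
R = 10 + 0.86 × (142 − 10) = 123.52 → 124
G = 217 + 0.86 × (243 − 217) = 239.36 → 239
B = 65 + 0.86 × (229 − 65) = 206.04 → 206

(124, 239, 206)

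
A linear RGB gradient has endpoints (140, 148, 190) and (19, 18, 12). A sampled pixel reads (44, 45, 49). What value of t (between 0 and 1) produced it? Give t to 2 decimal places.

Invert the lerp on the B channel (largest span, 178): t = (49 − 190) / (12 − 190) = -141/-178 = 0.79213.
Check on R: (44 − 140)/(19 − 140) = 0.7934 ✓

0.79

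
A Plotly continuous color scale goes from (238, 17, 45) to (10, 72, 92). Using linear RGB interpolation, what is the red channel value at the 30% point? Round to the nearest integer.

R = 238 + 0.3 × (10 − 238) = 169.6 → 170

170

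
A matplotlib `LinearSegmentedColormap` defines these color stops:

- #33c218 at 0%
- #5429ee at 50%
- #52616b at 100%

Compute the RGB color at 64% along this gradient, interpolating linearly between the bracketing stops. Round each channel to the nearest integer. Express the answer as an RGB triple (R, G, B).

64% lies between the 50% and 100% stops, so the local fraction is t = (64 − 50)/(100 − 50) = 14/50 ≈ 0.28.
#5429ee → (84, 41, 238); #52616b → (82, 97, 107).
R = 84 + 0.28 × (82 − 84) = 83.44 → 83
G = 41 + 0.28 × (97 − 41) = 56.68 → 57
B = 238 + 0.28 × (107 − 238) = 201.32 → 201

(83, 57, 201)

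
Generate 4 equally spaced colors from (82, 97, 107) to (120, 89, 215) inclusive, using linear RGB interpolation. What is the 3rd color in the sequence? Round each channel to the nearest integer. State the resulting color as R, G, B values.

(107, 92, 179)

With 4 swatches and endpoints inclusive, swatch 3 sits at t = (3 − 1)/(4 − 1) = 2/3 ≈ 0.6667.
R = 82 + 0.6667 × (120 − 82) = 107.335 → 107
G = 97 + 0.6667 × (89 − 97) = 91.666 → 92
B = 107 + 0.6667 × (215 − 107) = 179.004 → 179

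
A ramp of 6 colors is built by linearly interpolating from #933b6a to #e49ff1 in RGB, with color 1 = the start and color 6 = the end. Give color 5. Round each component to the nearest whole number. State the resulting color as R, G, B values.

With 6 swatches and endpoints inclusive, swatch 5 sits at t = (5 − 1)/(6 − 1) = 4/5 ≈ 0.8.
#933b6a → (147, 59, 106); #e49ff1 → (228, 159, 241).
R = 147 + 0.8 × (228 − 147) = 211.8 → 212
G = 59 + 0.8 × (159 − 59) = 139 → 139
B = 106 + 0.8 × (241 − 106) = 214 → 214

(212, 139, 214)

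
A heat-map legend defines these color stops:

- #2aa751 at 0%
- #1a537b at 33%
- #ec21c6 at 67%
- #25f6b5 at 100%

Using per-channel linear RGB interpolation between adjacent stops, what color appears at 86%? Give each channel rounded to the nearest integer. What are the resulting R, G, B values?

86% lies between the 67% and 100% stops, so the local fraction is t = (86 − 67)/(100 − 67) = 19/33 ≈ 0.5758.
#ec21c6 → (236, 33, 198); #25f6b5 → (37, 246, 181).
R = 236 + 0.5758 × (37 − 236) = 121.416 → 121
G = 33 + 0.5758 × (246 − 33) = 155.645 → 156
B = 198 + 0.5758 × (181 − 198) = 188.211 → 188

(121, 156, 188)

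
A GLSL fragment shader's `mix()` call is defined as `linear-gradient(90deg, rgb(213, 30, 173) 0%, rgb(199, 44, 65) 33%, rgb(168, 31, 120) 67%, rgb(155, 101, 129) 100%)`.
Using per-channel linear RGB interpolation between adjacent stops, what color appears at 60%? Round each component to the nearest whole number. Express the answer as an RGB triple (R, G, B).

60% lies between the 33% and 67% stops, so the local fraction is t = (60 − 33)/(67 − 33) = 27/34 ≈ 0.7941.
R = 199 + 0.7941 × (168 − 199) = 174.383 → 174
G = 44 + 0.7941 × (31 − 44) = 33.677 → 34
B = 65 + 0.7941 × (120 − 65) = 108.675 → 109

(174, 34, 109)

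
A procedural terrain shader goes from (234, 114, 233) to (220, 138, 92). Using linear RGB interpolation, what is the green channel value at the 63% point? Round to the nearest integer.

G = 114 + 0.63 × (138 − 114) = 129.12 → 129

129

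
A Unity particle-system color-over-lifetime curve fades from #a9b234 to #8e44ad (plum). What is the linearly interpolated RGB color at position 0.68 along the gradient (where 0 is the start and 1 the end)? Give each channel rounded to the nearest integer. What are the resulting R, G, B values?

#a9b234 → (169, 178, 52); #8e44ad → (142, 68, 173).
R = 169 + 0.68 × (142 − 169) = 169 + 0.68 × -27 = 150.64 → 151
G = 178 + 0.68 × (68 − 178) = 178 + 0.68 × -110 = 103.2 → 103
B = 52 + 0.68 × (173 − 52) = 52 + 0.68 × 121 = 134.28 → 134

(151, 103, 134)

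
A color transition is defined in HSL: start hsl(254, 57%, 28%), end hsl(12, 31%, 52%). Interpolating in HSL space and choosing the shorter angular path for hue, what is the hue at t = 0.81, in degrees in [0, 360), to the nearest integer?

Hue: 12 − 254 = -242°, but |-242| > 180 so the shorter arc goes the other way: Δh = -242 + 360 = 118°.
H = 254 + 0.81 × (118) = 349.58 → 350°

350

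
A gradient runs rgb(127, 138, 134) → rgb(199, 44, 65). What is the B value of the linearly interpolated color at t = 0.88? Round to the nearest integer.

73

B = 134 + 0.88 × (65 − 134) = 73.28 → 73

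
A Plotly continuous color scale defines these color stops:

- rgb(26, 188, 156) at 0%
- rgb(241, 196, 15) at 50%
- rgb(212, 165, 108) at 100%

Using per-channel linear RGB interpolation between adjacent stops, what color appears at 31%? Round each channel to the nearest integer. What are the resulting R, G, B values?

(159, 193, 69)

31% lies between the 0% and 50% stops, so the local fraction is t = (31 − 0)/(50 − 0) = 31/50 ≈ 0.62.
R = 26 + 0.62 × (241 − 26) = 159.3 → 159
G = 188 + 0.62 × (196 − 188) = 192.96 → 193
B = 156 + 0.62 × (15 − 156) = 68.58 → 69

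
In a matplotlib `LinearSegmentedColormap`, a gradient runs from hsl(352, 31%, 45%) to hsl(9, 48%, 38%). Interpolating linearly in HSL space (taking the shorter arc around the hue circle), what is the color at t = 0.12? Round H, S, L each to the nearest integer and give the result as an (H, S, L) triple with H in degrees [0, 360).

(354, 33, 44)

Hue: 9 − 352 = -343°, but |-343| > 180 so the shorter arc goes the other way: Δh = -343 + 360 = 17°.
H = 352 + 0.12 × (17) = 354.04 → 354°
S = 31 + 0.12 × (48 − 31) = 33.04 → 33%
L = 45 + 0.12 × (38 − 45) = 44.16 → 44%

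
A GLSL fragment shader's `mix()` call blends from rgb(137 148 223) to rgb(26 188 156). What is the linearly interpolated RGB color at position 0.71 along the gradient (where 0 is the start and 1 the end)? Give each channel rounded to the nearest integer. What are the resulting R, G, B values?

(58, 176, 175)

R = 137 + 0.71 × (26 − 137) = 137 + 0.71 × -111 = 58.19 → 58
G = 148 + 0.71 × (188 − 148) = 148 + 0.71 × 40 = 176.4 → 176
B = 223 + 0.71 × (156 − 223) = 223 + 0.71 × -67 = 175.43 → 175
So the blended color is (58, 176, 175), about #3ab0af.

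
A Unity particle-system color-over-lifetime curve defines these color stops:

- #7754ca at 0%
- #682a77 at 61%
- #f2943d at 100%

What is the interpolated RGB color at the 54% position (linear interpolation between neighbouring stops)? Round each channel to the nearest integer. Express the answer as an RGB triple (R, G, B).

(106, 47, 129)

54% lies between the 0% and 61% stops, so the local fraction is t = (54 − 0)/(61 − 0) = 54/61 ≈ 0.8852.
#7754ca → (119, 84, 202); #682a77 → (104, 42, 119).
R = 119 + 0.8852 × (104 − 119) = 105.722 → 106
G = 84 + 0.8852 × (42 − 84) = 46.822 → 47
B = 202 + 0.8852 × (119 − 202) = 128.528 → 129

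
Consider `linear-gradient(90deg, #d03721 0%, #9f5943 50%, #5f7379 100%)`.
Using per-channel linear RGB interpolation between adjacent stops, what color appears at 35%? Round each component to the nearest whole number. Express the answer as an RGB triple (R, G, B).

35% lies between the 0% and 50% stops, so the local fraction is t = (35 − 0)/(50 − 0) = 35/50 ≈ 0.7.
#d03721 → (208, 55, 33); #9f5943 → (159, 89, 67).
R = 208 + 0.7 × (159 − 208) = 173.7 → 174
G = 55 + 0.7 × (89 − 55) = 78.8 → 79
B = 33 + 0.7 × (67 − 33) = 56.8 → 57

(174, 79, 57)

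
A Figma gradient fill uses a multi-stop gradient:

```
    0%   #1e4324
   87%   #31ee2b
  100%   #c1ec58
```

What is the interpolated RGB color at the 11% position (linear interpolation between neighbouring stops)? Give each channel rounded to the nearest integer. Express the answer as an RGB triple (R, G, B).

11% lies between the 0% and 87% stops, so the local fraction is t = (11 − 0)/(87 − 0) = 11/87 ≈ 0.1264.
#1e4324 → (30, 67, 36); #31ee2b → (49, 238, 43).
R = 30 + 0.1264 × (49 − 30) = 32.402 → 32
G = 67 + 0.1264 × (238 − 67) = 88.614 → 89
B = 36 + 0.1264 × (43 − 36) = 36.885 → 37

(32, 89, 37)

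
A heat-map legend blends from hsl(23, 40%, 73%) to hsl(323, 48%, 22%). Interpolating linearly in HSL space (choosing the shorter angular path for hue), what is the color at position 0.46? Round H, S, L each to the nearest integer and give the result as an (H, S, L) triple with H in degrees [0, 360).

Hue: 323 − 23 = 300°, but |300| > 180 so the shorter arc goes the other way: Δh = 300 − 360 = -60°.
H = 23 + 0.46 × (-60) = -4.6 → -5 → -5 mod 360 = 355°
S = 40 + 0.46 × (48 − 40) = 43.68 → 44%
L = 73 + 0.46 × (22 − 73) = 49.54 → 50%

(355, 44, 50)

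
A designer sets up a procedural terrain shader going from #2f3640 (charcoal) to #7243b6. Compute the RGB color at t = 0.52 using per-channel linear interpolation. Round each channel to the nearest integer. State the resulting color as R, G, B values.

(82, 61, 125)

#2f3640 → (47, 54, 64); #7243b6 → (114, 67, 182).
R = 47 + 0.52 × (114 − 47) = 47 + 0.52 × 67 = 81.84 → 82
G = 54 + 0.52 × (67 − 54) = 54 + 0.52 × 13 = 60.76 → 61
B = 64 + 0.52 × (182 − 64) = 64 + 0.52 × 118 = 125.36 → 125
So the blended color is (82, 61, 125), about #523d7d.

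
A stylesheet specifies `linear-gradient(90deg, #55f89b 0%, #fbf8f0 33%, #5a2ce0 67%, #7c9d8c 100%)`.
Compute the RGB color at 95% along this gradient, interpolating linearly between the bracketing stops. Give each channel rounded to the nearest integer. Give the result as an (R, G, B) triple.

95% lies between the 67% and 100% stops, so the local fraction is t = (95 − 67)/(100 − 67) = 28/33 ≈ 0.8485.
#5a2ce0 → (90, 44, 224); #7c9d8c → (124, 157, 140).
R = 90 + 0.8485 × (124 − 90) = 118.849 → 119
G = 44 + 0.8485 × (157 − 44) = 139.88 → 140
B = 224 + 0.8485 × (140 − 224) = 152.726 → 153

(119, 140, 153)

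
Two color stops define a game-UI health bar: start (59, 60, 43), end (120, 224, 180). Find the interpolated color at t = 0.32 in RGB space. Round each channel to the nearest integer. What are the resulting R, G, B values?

(79, 112, 87)

R = 59 + 0.32 × (120 − 59) = 59 + 0.32 × 61 = 78.52 → 79
G = 60 + 0.32 × (224 − 60) = 60 + 0.32 × 164 = 112.48 → 112
B = 43 + 0.32 × (180 − 43) = 43 + 0.32 × 137 = 86.84 → 87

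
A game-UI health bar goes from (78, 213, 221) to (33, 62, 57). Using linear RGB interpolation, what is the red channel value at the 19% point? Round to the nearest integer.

R = 78 + 0.19 × (33 − 78) = 69.45 → 69

69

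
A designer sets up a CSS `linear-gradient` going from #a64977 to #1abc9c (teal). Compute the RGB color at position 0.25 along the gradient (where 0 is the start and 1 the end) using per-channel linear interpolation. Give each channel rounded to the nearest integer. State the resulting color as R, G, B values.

(131, 102, 128)

#a64977 → (166, 73, 119); #1abc9c → (26, 188, 156).
R = 166 + 0.25 × (26 − 166) = 166 + 0.25 × -140 = 131 → 131
G = 73 + 0.25 × (188 − 73) = 73 + 0.25 × 115 = 101.75 → 102
B = 119 + 0.25 × (156 − 119) = 119 + 0.25 × 37 = 128.25 → 128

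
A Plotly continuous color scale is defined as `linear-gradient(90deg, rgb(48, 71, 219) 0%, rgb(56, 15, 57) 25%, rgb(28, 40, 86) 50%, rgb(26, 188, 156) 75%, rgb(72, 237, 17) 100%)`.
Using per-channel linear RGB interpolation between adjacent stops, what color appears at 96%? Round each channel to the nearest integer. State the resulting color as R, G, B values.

(65, 229, 39)

96% lies between the 75% and 100% stops, so the local fraction is t = (96 − 75)/(100 − 75) = 21/25 ≈ 0.84.
R = 26 + 0.84 × (72 − 26) = 64.64 → 65
G = 188 + 0.84 × (237 − 188) = 229.16 → 229
B = 156 + 0.84 × (17 − 156) = 39.24 → 39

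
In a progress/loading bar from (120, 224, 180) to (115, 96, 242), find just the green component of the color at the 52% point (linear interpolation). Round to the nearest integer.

G = 224 + 0.52 × (96 − 224) = 157.44 → 157

157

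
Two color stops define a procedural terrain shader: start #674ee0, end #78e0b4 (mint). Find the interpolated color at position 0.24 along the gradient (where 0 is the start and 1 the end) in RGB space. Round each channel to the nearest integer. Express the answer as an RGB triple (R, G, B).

(107, 113, 213)

#674ee0 → (103, 78, 224); #78e0b4 → (120, 224, 180).
R = 103 + 0.24 × (120 − 103) = 103 + 0.24 × 17 = 107.08 → 107
G = 78 + 0.24 × (224 − 78) = 78 + 0.24 × 146 = 113.04 → 113
B = 224 + 0.24 × (180 − 224) = 224 + 0.24 × -44 = 213.44 → 213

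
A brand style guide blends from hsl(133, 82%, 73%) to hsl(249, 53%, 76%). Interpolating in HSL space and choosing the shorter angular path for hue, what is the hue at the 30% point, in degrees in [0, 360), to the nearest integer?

168

Hue arc: Δh = 249 − 133 = 116° (|Δh| ≤ 180, already the shorter path).
H = 133 + 0.3 × (116) = 167.8 → 168°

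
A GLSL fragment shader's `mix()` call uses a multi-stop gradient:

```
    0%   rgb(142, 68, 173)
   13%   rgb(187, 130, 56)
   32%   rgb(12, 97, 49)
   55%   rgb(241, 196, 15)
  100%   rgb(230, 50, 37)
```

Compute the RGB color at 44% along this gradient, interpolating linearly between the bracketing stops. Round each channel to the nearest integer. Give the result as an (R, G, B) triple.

(131, 149, 31)

44% lies between the 32% and 55% stops, so the local fraction is t = (44 − 32)/(55 − 32) = 12/23 ≈ 0.5217.
R = 12 + 0.5217 × (241 − 12) = 131.469 → 131
G = 97 + 0.5217 × (196 − 97) = 148.648 → 149
B = 49 + 0.5217 × (15 − 49) = 31.262 → 31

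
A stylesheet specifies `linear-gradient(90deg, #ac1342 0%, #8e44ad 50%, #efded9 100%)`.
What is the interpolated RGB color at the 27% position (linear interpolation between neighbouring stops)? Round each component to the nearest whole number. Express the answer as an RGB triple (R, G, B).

27% lies between the 0% and 50% stops, so the local fraction is t = (27 − 0)/(50 − 0) = 27/50 ≈ 0.54.
#ac1342 → (172, 19, 66); #8e44ad → (142, 68, 173).
R = 172 + 0.54 × (142 − 172) = 155.8 → 156
G = 19 + 0.54 × (68 − 19) = 45.46 → 45
B = 66 + 0.54 × (173 − 66) = 123.78 → 124

(156, 45, 124)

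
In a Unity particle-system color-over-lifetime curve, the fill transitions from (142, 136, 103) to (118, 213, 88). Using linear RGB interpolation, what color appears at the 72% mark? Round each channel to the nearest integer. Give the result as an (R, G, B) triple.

(125, 191, 92)

72% corresponds to t = 0.72.
R = 142 + 0.72 × (118 − 142) = 142 + 0.72 × -24 = 124.72 → 125
G = 136 + 0.72 × (213 − 136) = 136 + 0.72 × 77 = 191.44 → 191
B = 103 + 0.72 × (88 − 103) = 103 + 0.72 × -15 = 92.2 → 92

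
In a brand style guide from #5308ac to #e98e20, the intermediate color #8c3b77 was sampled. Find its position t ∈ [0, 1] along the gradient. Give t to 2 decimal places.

Invert the lerp on the R channel (largest span, 150): t = (140 − 83) / (233 − 83) = 57/150 = 0.38.
Check on G: (59 − 8)/(142 − 8) = 0.3806 ✓

0.38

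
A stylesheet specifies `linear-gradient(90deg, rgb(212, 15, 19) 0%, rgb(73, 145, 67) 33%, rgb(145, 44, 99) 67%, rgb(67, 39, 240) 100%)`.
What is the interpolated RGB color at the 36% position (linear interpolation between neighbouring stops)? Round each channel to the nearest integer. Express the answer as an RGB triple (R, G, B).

36% lies between the 33% and 67% stops, so the local fraction is t = (36 − 33)/(67 − 33) = 3/34 ≈ 0.0882.
R = 73 + 0.0882 × (145 − 73) = 79.35 → 79
G = 145 + 0.0882 × (44 − 145) = 136.092 → 136
B = 67 + 0.0882 × (99 − 67) = 69.822 → 70

(79, 136, 70)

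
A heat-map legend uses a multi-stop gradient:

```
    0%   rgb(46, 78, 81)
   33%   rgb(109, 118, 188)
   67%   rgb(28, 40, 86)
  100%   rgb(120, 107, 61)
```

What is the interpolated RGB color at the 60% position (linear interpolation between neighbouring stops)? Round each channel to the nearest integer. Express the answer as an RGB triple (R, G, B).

(45, 56, 107)

60% lies between the 33% and 67% stops, so the local fraction is t = (60 − 33)/(67 − 33) = 27/34 ≈ 0.7941.
R = 109 + 0.7941 × (28 − 109) = 44.678 → 45
G = 118 + 0.7941 × (40 − 118) = 56.06 → 56
B = 188 + 0.7941 × (86 − 188) = 107.002 → 107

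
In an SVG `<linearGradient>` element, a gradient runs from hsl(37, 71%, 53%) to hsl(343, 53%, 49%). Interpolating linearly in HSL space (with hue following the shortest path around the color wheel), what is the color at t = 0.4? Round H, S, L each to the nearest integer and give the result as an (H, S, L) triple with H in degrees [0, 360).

(15, 64, 51)

Hue: 343 − 37 = 306°, but |306| > 180 so the shorter arc goes the other way: Δh = 306 − 360 = -54°.
H = 37 + 0.4 × (-54) = 15.4 → 15°
S = 71 + 0.4 × (53 − 71) = 63.8 → 64%
L = 53 + 0.4 × (49 − 53) = 51.4 → 51%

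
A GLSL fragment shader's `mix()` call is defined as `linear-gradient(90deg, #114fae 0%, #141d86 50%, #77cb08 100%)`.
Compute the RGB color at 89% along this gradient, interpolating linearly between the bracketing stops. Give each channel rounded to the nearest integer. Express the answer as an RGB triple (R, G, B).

89% lies between the 50% and 100% stops, so the local fraction is t = (89 − 50)/(100 − 50) = 39/50 ≈ 0.78.
#141d86 → (20, 29, 134); #77cb08 → (119, 203, 8).
R = 20 + 0.78 × (119 − 20) = 97.22 → 97
G = 29 + 0.78 × (203 − 29) = 164.72 → 165
B = 134 + 0.78 × (8 − 134) = 35.72 → 36

(97, 165, 36)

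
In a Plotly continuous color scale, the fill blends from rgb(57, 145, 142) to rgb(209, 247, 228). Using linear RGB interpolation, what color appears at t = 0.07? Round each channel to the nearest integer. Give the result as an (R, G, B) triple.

(68, 152, 148)

R = 57 + 0.07 × (209 − 57) = 57 + 0.07 × 152 = 67.64 → 68
G = 145 + 0.07 × (247 − 145) = 145 + 0.07 × 102 = 152.14 → 152
B = 142 + 0.07 × (228 − 142) = 142 + 0.07 × 86 = 148.02 → 148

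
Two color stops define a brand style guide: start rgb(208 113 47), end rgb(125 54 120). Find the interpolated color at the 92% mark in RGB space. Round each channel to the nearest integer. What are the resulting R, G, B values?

(132, 59, 114)

92% corresponds to t = 0.92.
R = 208 + 0.92 × (125 − 208) = 208 + 0.92 × -83 = 131.64 → 132
G = 113 + 0.92 × (54 − 113) = 113 + 0.92 × -59 = 58.72 → 59
B = 47 + 0.92 × (120 − 47) = 47 + 0.92 × 73 = 114.16 → 114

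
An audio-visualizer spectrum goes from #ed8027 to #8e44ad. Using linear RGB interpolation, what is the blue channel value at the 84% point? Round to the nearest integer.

B₁ = 39 (from #ed8027), B₂ = 173 (from #8e44ad).
B = 39 + 0.84 × (173 − 39) = 151.56 → 152

152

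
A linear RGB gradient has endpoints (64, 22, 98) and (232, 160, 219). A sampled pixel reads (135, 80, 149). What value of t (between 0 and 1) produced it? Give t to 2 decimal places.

Invert the lerp on the R channel (largest span, 168): t = (135 − 64) / (232 − 64) = 71/168 = 0.42262.
Check on G: (80 − 22)/(160 − 22) = 0.4203 ✓

0.42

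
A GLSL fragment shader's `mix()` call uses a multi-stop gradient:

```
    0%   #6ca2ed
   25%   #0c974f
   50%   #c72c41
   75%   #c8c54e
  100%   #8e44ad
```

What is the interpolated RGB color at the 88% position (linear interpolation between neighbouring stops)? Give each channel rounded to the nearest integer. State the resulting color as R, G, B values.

(170, 130, 127)

88% lies between the 75% and 100% stops, so the local fraction is t = (88 − 75)/(100 − 75) = 13/25 ≈ 0.52.
#c8c54e → (200, 197, 78); #8e44ad → (142, 68, 173).
R = 200 + 0.52 × (142 − 200) = 169.84 → 170
G = 197 + 0.52 × (68 − 197) = 129.92 → 130
B = 78 + 0.52 × (173 − 78) = 127.4 → 127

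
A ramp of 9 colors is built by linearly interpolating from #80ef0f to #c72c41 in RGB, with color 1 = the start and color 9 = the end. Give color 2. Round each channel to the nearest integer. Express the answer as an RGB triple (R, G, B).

(137, 215, 21)

With 9 swatches and endpoints inclusive, swatch 2 sits at t = (2 − 1)/(9 − 1) = 1/8 ≈ 0.125.
#80ef0f → (128, 239, 15); #c72c41 → (199, 44, 65).
R = 128 + 0.125 × (199 − 128) = 136.875 → 137
G = 239 + 0.125 × (44 − 239) = 214.625 → 215
B = 15 + 0.125 × (65 − 15) = 21.25 → 21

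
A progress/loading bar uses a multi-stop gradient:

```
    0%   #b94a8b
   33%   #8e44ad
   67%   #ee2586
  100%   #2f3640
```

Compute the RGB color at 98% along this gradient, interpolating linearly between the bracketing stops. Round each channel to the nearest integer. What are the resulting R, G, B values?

98% lies between the 67% and 100% stops, so the local fraction is t = (98 − 67)/(100 − 67) = 31/33 ≈ 0.9394.
#ee2586 → (238, 37, 134); #2f3640 → (47, 54, 64).
R = 238 + 0.9394 × (47 − 238) = 58.575 → 59
G = 37 + 0.9394 × (54 − 37) = 52.97 → 53
B = 134 + 0.9394 × (64 − 134) = 68.242 → 68

(59, 53, 68)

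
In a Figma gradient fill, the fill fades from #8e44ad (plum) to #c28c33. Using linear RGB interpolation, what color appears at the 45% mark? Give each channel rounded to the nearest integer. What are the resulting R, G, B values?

#8e44ad → (142, 68, 173); #c28c33 → (194, 140, 51).
45% corresponds to t = 0.45.
R = 142 + 0.45 × (194 − 142) = 142 + 0.45 × 52 = 165.4 → 165
G = 68 + 0.45 × (140 − 68) = 68 + 0.45 × 72 = 100.4 → 100
B = 173 + 0.45 × (51 − 173) = 173 + 0.45 × -122 = 118.1 → 118
So the blended color is (165, 100, 118), about #a56476.

(165, 100, 118)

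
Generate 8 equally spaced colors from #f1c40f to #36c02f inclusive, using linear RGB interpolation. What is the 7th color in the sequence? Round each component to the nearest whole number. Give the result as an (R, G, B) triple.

(81, 193, 42)

With 8 swatches and endpoints inclusive, swatch 7 sits at t = (7 − 1)/(8 − 1) = 6/7 ≈ 0.8571.
#f1c40f → (241, 196, 15); #36c02f → (54, 192, 47).
R = 241 + 0.8571 × (54 − 241) = 80.722 → 81
G = 196 + 0.8571 × (192 − 196) = 192.572 → 193
B = 15 + 0.8571 × (47 − 15) = 42.427 → 42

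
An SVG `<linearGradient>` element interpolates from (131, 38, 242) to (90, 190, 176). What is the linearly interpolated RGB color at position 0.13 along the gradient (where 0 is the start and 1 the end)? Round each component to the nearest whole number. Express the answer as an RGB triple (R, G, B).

R = 131 + 0.13 × (90 − 131) = 131 + 0.13 × -41 = 125.67 → 126
G = 38 + 0.13 × (190 − 38) = 38 + 0.13 × 152 = 57.76 → 58
B = 242 + 0.13 × (176 − 242) = 242 + 0.13 × -66 = 233.42 → 233
So the blended color is (126, 58, 233), about #7e3ae9.

(126, 58, 233)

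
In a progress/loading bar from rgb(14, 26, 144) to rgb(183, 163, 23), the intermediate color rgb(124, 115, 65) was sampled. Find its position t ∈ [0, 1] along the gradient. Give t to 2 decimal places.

0.65

Invert the lerp on the R channel (largest span, 169): t = (124 − 14) / (183 − 14) = 110/169 = 0.65089.
Check on G: (115 − 26)/(163 − 26) = 0.6496 ✓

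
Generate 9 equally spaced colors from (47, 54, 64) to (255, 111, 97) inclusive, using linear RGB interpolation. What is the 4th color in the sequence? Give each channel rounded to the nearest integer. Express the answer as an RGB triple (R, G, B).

(125, 75, 76)

With 9 swatches and endpoints inclusive, swatch 4 sits at t = (4 − 1)/(9 − 1) = 3/8 ≈ 0.375.
R = 47 + 0.375 × (255 − 47) = 125 → 125
G = 54 + 0.375 × (111 − 54) = 75.375 → 75
B = 64 + 0.375 × (97 − 64) = 76.375 → 76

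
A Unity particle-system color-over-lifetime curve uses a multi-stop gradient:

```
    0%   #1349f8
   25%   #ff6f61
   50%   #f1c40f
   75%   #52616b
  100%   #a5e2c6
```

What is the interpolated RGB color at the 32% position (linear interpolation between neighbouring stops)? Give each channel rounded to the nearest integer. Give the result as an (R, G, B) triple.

32% lies between the 25% and 50% stops, so the local fraction is t = (32 − 25)/(50 − 25) = 7/25 ≈ 0.28.
#ff6f61 → (255, 111, 97); #f1c40f → (241, 196, 15).
R = 255 + 0.28 × (241 − 255) = 251.08 → 251
G = 111 + 0.28 × (196 − 111) = 134.8 → 135
B = 97 + 0.28 × (15 − 97) = 74.04 → 74

(251, 135, 74)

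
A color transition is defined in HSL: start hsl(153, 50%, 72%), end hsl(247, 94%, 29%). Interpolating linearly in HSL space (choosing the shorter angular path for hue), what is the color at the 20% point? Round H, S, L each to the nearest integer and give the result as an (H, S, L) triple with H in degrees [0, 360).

Hue arc: Δh = 247 − 153 = 94° (|Δh| ≤ 180, already the shorter path).
H = 153 + 0.2 × (94) = 171.8 → 172°
S = 50 + 0.2 × (94 − 50) = 58.8 → 59%
L = 72 + 0.2 × (29 − 72) = 63.4 → 63%

(172, 59, 63)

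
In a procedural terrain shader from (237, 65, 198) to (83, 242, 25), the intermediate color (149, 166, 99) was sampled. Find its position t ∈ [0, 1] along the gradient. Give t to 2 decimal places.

0.57

Invert the lerp on the G channel (largest span, 177): t = (166 − 65) / (242 − 65) = 101/177 = 0.57062.
Check on R: (149 − 237)/(83 − 237) = 0.5714 ✓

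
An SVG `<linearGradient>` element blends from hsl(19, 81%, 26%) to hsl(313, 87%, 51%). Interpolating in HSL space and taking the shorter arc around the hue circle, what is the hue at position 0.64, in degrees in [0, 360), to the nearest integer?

337

Hue: 313 − 19 = 294°, but |294| > 180 so the shorter arc goes the other way: Δh = 294 − 360 = -66°.
H = 19 + 0.64 × (-66) = -23.24 → -23 → -23 mod 360 = 337°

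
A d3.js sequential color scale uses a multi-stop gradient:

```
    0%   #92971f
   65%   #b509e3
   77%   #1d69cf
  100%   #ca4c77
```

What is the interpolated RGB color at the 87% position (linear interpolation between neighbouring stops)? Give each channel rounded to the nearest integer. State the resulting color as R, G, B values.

(104, 92, 169)

87% lies between the 77% and 100% stops, so the local fraction is t = (87 − 77)/(100 − 77) = 10/23 ≈ 0.4348.
#1d69cf → (29, 105, 207); #ca4c77 → (202, 76, 119).
R = 29 + 0.4348 × (202 − 29) = 104.22 → 104
G = 105 + 0.4348 × (76 − 105) = 92.391 → 92
B = 207 + 0.4348 × (119 − 207) = 168.738 → 169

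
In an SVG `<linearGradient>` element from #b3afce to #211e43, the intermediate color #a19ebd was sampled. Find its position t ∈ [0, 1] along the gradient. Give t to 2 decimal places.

Invert the lerp on the R channel (largest span, 146): t = (161 − 179) / (33 − 179) = -18/-146 = 0.12329.
Check on G: (158 − 175)/(30 − 175) = 0.1172 ✓

0.12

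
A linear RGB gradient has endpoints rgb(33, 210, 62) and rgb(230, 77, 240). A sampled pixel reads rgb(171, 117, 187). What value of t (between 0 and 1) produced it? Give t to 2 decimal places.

0.70

Invert the lerp on the R channel (largest span, 197): t = (171 − 33) / (230 − 33) = 138/197 = 0.70051.
Check on G: (117 − 210)/(77 − 210) = 0.6992 ✓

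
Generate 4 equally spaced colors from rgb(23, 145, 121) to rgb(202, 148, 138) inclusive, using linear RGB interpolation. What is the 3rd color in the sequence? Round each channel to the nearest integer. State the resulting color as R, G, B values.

(142, 147, 132)

With 4 swatches and endpoints inclusive, swatch 3 sits at t = (3 − 1)/(4 − 1) = 2/3 ≈ 0.6667.
R = 23 + 0.6667 × (202 − 23) = 142.339 → 142
G = 145 + 0.6667 × (148 − 145) = 147 → 147
B = 121 + 0.6667 × (138 − 121) = 132.334 → 132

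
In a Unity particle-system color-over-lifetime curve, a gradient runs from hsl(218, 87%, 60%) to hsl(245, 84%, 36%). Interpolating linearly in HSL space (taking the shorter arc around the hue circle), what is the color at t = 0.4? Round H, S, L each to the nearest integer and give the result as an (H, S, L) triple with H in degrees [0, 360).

Hue arc: Δh = 245 − 218 = 27° (|Δh| ≤ 180, already the shorter path).
H = 218 + 0.4 × (27) = 228.8 → 229°
S = 87 + 0.4 × (84 − 87) = 85.8 → 86%
L = 60 + 0.4 × (36 − 60) = 50.4 → 50%

(229, 86, 50)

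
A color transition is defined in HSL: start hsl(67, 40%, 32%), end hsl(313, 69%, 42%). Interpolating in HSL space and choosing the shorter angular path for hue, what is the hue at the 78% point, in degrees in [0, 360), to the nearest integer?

338

Hue: 313 − 67 = 246°, but |246| > 180 so the shorter arc goes the other way: Δh = 246 − 360 = -114°.
H = 67 + 0.78 × (-114) = -21.92 → -22 → -22 mod 360 = 338°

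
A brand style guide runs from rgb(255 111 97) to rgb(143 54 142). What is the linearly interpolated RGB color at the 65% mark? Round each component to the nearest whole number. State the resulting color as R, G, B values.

65% corresponds to t = 0.65.
R = 255 + 0.65 × (143 − 255) = 255 + 0.65 × -112 = 182.2 → 182
G = 111 + 0.65 × (54 − 111) = 111 + 0.65 × -57 = 73.95 → 74
B = 97 + 0.65 × (142 − 97) = 97 + 0.65 × 45 = 126.25 → 126

(182, 74, 126)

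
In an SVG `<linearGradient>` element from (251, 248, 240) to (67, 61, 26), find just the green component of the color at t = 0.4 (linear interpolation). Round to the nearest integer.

173

G = 248 + 0.4 × (61 − 248) = 173.2 → 173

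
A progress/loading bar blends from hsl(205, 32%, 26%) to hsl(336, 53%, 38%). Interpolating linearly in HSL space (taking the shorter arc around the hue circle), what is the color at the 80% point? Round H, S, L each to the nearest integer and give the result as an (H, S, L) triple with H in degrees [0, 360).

Hue arc: Δh = 336 − 205 = 131° (|Δh| ≤ 180, already the shorter path).
H = 205 + 0.8 × (131) = 309.8 → 310°
S = 32 + 0.8 × (53 − 32) = 48.8 → 49%
L = 26 + 0.8 × (38 − 26) = 35.6 → 36%

(310, 49, 36)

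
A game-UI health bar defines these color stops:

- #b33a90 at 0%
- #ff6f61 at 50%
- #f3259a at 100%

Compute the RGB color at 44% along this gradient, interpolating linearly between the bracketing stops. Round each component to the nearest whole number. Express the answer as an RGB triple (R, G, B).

44% lies between the 0% and 50% stops, so the local fraction is t = (44 − 0)/(50 − 0) = 44/50 ≈ 0.88.
#b33a90 → (179, 58, 144); #ff6f61 → (255, 111, 97).
R = 179 + 0.88 × (255 − 179) = 245.88 → 246
G = 58 + 0.88 × (111 − 58) = 104.64 → 105
B = 144 + 0.88 × (97 − 144) = 102.64 → 103

(246, 105, 103)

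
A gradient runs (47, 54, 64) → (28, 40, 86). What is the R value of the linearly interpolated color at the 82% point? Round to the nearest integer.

R = 47 + 0.82 × (28 − 47) = 31.42 → 31

31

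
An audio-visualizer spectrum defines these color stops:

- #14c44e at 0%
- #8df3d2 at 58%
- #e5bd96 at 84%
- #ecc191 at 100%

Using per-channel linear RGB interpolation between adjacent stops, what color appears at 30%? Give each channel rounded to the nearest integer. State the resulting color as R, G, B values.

30% lies between the 0% and 58% stops, so the local fraction is t = (30 − 0)/(58 − 0) = 30/58 ≈ 0.5172.
#14c44e → (20, 196, 78); #8df3d2 → (141, 243, 210).
R = 20 + 0.5172 × (141 − 20) = 82.581 → 83
G = 196 + 0.5172 × (243 − 196) = 220.308 → 220
B = 78 + 0.5172 × (210 − 78) = 146.27 → 146

(83, 220, 146)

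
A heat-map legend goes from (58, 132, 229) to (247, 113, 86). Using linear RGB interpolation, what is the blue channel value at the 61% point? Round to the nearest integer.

B = 229 + 0.61 × (86 − 229) = 141.77 → 142

142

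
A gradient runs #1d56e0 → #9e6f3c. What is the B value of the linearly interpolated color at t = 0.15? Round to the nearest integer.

199

B₁ = 224 (from #1d56e0), B₂ = 60 (from #9e6f3c).
B = 224 + 0.15 × (60 − 224) = 199.4 → 199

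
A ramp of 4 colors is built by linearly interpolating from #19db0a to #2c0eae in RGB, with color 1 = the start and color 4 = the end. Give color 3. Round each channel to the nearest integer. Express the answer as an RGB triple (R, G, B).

With 4 swatches and endpoints inclusive, swatch 3 sits at t = (3 − 1)/(4 − 1) = 2/3 ≈ 0.6667.
#19db0a → (25, 219, 10); #2c0eae → (44, 14, 174).
R = 25 + 0.6667 × (44 − 25) = 37.667 → 38
G = 219 + 0.6667 × (14 − 219) = 82.327 → 82
B = 10 + 0.6667 × (174 − 10) = 119.339 → 119

(38, 82, 119)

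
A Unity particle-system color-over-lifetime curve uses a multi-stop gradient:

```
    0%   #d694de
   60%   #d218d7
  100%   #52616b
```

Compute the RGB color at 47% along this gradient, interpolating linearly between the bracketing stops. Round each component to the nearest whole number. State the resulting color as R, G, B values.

(211, 51, 217)

47% lies between the 0% and 60% stops, so the local fraction is t = (47 − 0)/(60 − 0) = 47/60 ≈ 0.7833.
#d694de → (214, 148, 222); #d218d7 → (210, 24, 215).
R = 214 + 0.7833 × (210 − 214) = 210.867 → 211
G = 148 + 0.7833 × (24 − 148) = 50.871 → 51
B = 222 + 0.7833 × (215 − 222) = 216.517 → 217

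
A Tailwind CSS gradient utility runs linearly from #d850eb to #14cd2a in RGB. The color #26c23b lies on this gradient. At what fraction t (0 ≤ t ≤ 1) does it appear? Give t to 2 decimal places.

0.91

Invert the lerp on the R channel (largest span, 196): t = (38 − 216) / (20 − 216) = -178/-196 = 0.90816.
Check on G: (194 − 80)/(205 − 80) = 0.912 ✓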